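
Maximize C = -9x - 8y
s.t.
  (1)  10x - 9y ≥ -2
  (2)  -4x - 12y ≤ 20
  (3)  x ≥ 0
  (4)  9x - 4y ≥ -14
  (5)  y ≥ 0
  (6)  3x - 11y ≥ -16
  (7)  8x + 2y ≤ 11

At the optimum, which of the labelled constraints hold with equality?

(3) and (5)

Vertices and C = -9x - 8y:
  (0, 2/9) → C = -16/9
  (95/92, 63/46) → C = -81/4
  (0, 0) → C = 0
  (11/8, 0) → C = -99/8

The maximum is at (0, 0). Substituting into each constraint, equality holds for (3) and (5); the remaining constraints have slack.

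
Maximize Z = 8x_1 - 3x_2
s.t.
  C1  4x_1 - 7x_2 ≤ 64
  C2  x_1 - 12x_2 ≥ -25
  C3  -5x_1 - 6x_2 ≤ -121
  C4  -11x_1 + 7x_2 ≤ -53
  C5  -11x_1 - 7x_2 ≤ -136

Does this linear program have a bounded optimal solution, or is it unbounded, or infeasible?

bounded optimum

Vertices and Z = 8x_1 - 3x_2:
  (23, 4) → Z = 172
  (1231/59, 164/59) → Z = 9356/59
  (217/11, 41/11) → Z = 1613/11
The feasible region has finitely many vertices and no improving ray; the maximum is 172 at (23, 4).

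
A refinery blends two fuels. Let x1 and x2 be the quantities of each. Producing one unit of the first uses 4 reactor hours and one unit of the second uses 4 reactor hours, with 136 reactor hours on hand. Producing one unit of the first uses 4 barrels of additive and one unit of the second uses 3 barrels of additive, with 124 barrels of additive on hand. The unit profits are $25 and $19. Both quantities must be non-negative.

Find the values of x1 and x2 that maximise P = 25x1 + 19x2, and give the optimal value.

Vertices and P = 25x1 + 19x2:
  (0, 0) → P = 0
  (0, 34) → P = 646
  (31, 0) → P = 775
  (22, 12) → P = 778

The binding constraints are 4x1 + 4x2 = 136 and 4x1 + 3x2 = 124.
Solving simultaneously gives x1 = 22, x2 = 12.

x1 = 22, x2 = 12, maximum P = 778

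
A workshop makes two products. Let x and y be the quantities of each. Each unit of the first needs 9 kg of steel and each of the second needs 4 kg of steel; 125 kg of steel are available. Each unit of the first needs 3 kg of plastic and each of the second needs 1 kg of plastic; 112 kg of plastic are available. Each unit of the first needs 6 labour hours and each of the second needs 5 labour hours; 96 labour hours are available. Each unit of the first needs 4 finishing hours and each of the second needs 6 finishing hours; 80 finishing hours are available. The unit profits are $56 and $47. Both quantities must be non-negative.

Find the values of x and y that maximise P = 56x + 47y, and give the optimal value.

x = 11, y = 6, maximum P = 898

Corner points and P = 56x + 47y:
  (0, 0) → P = 0
  (0, 40/3) → P = 1880/3
  (125/9, 0) → P = 7000/9
  (241/21, 38/7) → P = 18854/21
  (11, 6) → P = 898

At the optimal vertex, 6x + 5y = 96 and 4x + 6y = 80.
Solving simultaneously gives x = 11, y = 6.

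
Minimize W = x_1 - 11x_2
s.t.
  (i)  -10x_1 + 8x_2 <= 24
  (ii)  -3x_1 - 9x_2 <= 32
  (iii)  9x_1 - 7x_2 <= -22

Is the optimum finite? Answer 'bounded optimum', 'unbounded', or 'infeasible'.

Extreme points and W = x_1 - 11x_2:
  (-236/57, -124/57) → W = 376/19
  (-4, -2) → W = 18
  (-211/51, -37/17) → W = 1010/51
The feasible region has finitely many vertices and no improving ray; the minimum is 18 at (-4, -2).

bounded optimum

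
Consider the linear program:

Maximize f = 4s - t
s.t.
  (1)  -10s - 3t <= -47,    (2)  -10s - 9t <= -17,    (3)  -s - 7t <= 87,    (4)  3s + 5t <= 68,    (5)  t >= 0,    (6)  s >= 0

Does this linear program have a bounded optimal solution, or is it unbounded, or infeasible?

Corner points and f = 4s - t:
  (31/41, 539/41) → f = -415/41
  (47/10, 0) → f = 94/5
  (68/3, 0) → f = 272/3
The feasible region has finitely many vertices and no improving ray; the maximum is 272/3 at (68/3, 0).

bounded optimum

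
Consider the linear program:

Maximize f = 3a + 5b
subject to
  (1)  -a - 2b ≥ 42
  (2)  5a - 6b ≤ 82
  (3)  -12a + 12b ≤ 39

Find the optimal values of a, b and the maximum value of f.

a = -11/2, b = -73/4, maximum f = -431/4

Feasible corners and f = 3a + 5b:
  (-11/2, -73/4) → f = -431/4
  (-97/6, -155/12) → f = -1357/12
  (-203/2, -393/4) → f = -3183/4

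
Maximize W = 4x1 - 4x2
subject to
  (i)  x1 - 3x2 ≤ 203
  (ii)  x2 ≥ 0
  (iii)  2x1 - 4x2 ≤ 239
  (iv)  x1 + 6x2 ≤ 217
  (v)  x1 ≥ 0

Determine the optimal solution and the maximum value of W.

Vertices and W = 4x1 - 4x2:
  (239/2, 0) → W = 478
  (0, 0) → W = 0
  (1151/8, 195/16) → W = 2107/4
  (0, 217/6) → W = -434/3

x1 = 1151/8, x2 = 195/16, maximum W = 2107/4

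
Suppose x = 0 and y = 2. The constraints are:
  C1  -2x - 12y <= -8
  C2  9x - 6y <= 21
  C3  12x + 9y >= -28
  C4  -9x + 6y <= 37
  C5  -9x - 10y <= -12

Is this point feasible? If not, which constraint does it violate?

feasible

C1: -24 ≤ -8 ✓
C2: -12 ≤ 21 ✓
C3: 18 ≥ -28 ✓
C4: 12 ≤ 37 ✓
C5: -20 ≤ -12 ✓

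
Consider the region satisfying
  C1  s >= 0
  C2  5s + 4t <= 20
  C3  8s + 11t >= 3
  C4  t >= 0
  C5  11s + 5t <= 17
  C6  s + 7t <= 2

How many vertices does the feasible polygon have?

5

The feasible vertices (each the meet of two boundaries and inside every other half-plane) are:
  (0, 3/11)
  (0, 2/7)
  (3/8, 0)
  (17/11, 0)
  (109/72, 5/72)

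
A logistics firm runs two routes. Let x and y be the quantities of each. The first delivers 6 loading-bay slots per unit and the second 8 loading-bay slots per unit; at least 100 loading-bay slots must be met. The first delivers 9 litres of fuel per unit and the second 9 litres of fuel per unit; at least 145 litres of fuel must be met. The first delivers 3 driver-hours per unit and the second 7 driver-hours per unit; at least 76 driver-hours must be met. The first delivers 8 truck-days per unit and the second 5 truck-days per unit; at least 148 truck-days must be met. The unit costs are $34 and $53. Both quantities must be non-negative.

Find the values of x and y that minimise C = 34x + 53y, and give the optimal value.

x = 16, y = 4, minimum C = 756

The feasible region is unbounded (it extends along (0, 1), (1, 0)), but C strictly increases along every unbounded feasible direction, so there is no improving ray and the minimum is attained at a vertex.

The optimum lies where 3x + 7y = 76 and 8x + 5y = 148.
Solving simultaneously gives x = 16, y = 4.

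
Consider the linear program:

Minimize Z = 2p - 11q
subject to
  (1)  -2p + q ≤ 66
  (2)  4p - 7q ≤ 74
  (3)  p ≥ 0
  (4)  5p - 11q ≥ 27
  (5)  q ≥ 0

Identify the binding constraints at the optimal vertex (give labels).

(2) and (4)

Extreme points and Z = 2p - 11q:
  (625/9, 262/9) → Z = -544/3
  (37/2, 0) → Z = 37
  (27/5, 0) → Z = 54/5

The minimum is at (625/9, 262/9). Substituting into each constraint, equality holds for (2) and (4); the remaining constraints have slack.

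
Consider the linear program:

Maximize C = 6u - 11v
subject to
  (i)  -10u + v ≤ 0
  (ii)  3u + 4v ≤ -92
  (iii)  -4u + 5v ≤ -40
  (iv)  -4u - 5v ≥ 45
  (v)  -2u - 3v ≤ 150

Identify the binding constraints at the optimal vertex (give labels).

Vertices and C = 6u - 11v:
  (-92/43, -920/43) → C = 9568/43
  (-75/16, -375/8) → C = 975/2
  (280, -233) → C = 4243
  (615/2, -255) → C = 4650

The maximum is at (615/2, -255). Substituting into each constraint, equality holds for (iv) and (v); the remaining constraints have slack.

(iv) and (v)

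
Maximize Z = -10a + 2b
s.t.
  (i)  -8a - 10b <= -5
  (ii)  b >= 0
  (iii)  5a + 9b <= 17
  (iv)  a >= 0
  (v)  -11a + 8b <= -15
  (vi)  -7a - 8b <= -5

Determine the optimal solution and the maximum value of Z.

a = 15/11, b = 0, maximum Z = -150/11

Corner points and Z = -10a + 2b:
  (17/5, 0) → Z = -34
  (15/11, 0) → Z = -150/11
  (271/139, 112/139) → Z = -2486/139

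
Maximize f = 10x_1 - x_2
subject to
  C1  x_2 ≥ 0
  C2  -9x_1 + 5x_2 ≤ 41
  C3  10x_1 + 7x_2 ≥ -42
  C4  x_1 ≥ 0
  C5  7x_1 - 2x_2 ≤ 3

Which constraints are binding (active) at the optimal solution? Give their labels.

Extreme points and f = 10x_1 - x_2:
  (0, 0) → f = 0
  (3/7, 0) → f = 30/7
  (0, 41/5) → f = -41/5
  (97/17, 314/17) → f = 656/17

The maximum is at (97/17, 314/17). Substituting into each constraint, equality holds for C2 and C5; the remaining constraints have slack.

C2 and C5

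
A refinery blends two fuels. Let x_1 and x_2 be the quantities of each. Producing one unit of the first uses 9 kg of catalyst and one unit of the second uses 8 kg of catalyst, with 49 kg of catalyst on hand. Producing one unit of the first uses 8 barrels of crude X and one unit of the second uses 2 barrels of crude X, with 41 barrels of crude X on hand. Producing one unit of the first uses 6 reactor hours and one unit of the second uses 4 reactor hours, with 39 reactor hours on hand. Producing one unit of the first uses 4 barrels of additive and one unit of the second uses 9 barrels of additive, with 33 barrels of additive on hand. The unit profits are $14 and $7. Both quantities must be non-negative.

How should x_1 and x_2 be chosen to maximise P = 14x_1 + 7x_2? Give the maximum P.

x_1 = 5, x_2 = 1/2, maximum P = 147/2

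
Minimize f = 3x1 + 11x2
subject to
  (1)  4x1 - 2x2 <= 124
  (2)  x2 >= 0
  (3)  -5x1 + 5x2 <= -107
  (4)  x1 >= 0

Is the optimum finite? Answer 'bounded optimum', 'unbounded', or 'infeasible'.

bounded optimum

Feasible corners and f = 3x1 + 11x2:
  (31, 0) → f = 93
  (203/5, 96/5) → f = 333
  (107/5, 0) → f = 321/5
The feasible region has finitely many vertices and no improving ray; the minimum is 321/5 at (107/5, 0).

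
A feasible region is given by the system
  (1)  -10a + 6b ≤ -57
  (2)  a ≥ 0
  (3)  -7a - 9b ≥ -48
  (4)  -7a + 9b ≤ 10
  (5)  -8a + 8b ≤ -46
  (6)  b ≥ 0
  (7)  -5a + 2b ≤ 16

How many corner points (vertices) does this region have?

Of the 21 pairwise boundary intersections, those satisfying every inequality are:
  (399/64, 31/64)
  (48/7, 0)
  (23/4, 0)

3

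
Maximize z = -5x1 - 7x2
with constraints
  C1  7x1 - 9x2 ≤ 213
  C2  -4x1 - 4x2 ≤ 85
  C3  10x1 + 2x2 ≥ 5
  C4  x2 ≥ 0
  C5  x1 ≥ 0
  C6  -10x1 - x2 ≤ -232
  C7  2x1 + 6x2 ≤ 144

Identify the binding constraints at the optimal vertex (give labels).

Extreme points and z = -5x1 - 7x2:
  (213/7, 0) → z = -1065/7
  (429/10, 97/10) → z = -1412/5
  (116/5, 0) → z = -116
  (624/29, 488/29) → z = -6536/29

The maximum is at (116/5, 0). Substituting into each constraint, equality holds for C4 and C6; the remaining constraints have slack.

C4 and C6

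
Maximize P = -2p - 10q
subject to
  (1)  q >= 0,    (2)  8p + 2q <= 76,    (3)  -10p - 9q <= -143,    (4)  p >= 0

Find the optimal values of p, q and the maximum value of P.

Extreme points and P = -2p - 10q:
  (199/26, 96/13) → P = -1159/13
  (0, 38) → P = -380
  (0, 143/9) → P = -1430/9

At the optimal vertex, 8p + 2q = 76 and -10p - 9q = -143.
Solving simultaneously gives p = 199/26, q = 96/13.

p = 199/26, q = 96/13, maximum P = -1159/13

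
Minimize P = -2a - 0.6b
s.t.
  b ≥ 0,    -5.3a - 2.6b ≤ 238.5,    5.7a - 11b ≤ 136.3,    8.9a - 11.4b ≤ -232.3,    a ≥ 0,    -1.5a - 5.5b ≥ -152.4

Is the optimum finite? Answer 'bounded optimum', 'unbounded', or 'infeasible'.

bounded optimum

Corner points and P = -2a - 0.6b:
  (0, 2323/114) → P = -2323/190
  (45971/6605, 170481/6605) → P = -971153/33025
  (0, 1524/55) → P = -4572/275
The feasible region has finitely many vertices and no improving ray; the minimum is -971153/33025 at (45971/6605, 170481/6605).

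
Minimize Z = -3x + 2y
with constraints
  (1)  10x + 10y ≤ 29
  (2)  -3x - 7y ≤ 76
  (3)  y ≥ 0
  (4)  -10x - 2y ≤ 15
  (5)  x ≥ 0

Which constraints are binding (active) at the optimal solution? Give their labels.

Vertices and Z = -3x + 2y:
  (29/10, 0) → Z = -87/10
  (0, 29/10) → Z = 29/5
  (0, 0) → Z = 0

The minimum is at (29/10, 0). Substituting into each constraint, equality holds for (1) and (3); the remaining constraints have slack.

(1) and (3)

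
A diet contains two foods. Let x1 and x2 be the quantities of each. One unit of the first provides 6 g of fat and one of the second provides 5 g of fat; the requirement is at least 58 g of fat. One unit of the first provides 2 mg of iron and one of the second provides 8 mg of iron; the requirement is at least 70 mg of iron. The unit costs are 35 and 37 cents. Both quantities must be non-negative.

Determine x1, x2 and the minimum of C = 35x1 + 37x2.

x1 = 3, x2 = 8, minimum C = 401

Feasible corners and C = 35x1 + 37x2:
  (0, 58/5) → C = 2146/5
  (35, 0) → C = 1225
  (3, 8) → C = 401
The feasible region is unbounded (it extends along (0, 1), (1, 0)), but C strictly increases along every unbounded feasible direction, so there is no improving ray and the minimum is attained at a vertex.

The binding constraints are 6x1 + 5x2 = 58 and 2x1 + 8x2 = 70.
Solving simultaneously gives x1 = 3, x2 = 8.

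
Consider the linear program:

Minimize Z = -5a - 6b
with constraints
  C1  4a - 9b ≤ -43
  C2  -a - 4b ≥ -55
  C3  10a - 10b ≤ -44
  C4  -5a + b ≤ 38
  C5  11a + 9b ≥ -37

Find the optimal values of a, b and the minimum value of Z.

a = 187/25, b = 297/25, minimum Z = -2717/25

Vertices and Z = -5a - 6b:
  (17/25, 127/25) → Z = -847/25
  (-16/3, 65/27) → Z = 110/9
  (187/25, 297/25) → Z = -2717/25
  (-97/21, 313/21) → Z = -199/3
  (-379/56, 233/56) → Z = 71/8

The binding constraints are -a - 4b = -55 and 10a - 10b = -44.
Solving simultaneously gives a = 187/25, b = 297/25.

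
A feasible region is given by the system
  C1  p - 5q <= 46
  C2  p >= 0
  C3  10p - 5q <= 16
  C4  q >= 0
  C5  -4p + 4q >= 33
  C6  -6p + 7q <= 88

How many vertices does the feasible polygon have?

4

Pairwise boundary intersections that survive every other constraint:
  (0, 33/4)
  (0, 88/7)
  (229/20, 197/10)
  (69/5, 122/5)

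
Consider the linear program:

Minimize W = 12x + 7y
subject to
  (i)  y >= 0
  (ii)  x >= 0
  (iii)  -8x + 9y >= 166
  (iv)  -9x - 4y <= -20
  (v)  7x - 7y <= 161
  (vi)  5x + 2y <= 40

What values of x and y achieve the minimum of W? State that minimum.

x = 0, y = 166/9, minimum W = 1162/9

Corner points and W = 12x + 7y:
  (0, 166/9) → W = 1162/9
  (0, 20) → W = 140
  (28/61, 1150/61) → W = 8386/61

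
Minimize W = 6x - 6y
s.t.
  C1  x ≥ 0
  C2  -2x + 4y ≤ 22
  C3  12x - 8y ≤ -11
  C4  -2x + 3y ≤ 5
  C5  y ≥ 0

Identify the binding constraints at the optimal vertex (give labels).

Extreme points and W = 6x - 6y:
  (0, 11/8) → W = -33/4
  (0, 5/3) → W = -10
  (7/20, 19/10) → W = -93/10

The minimum is at (0, 5/3). Substituting into each constraint, equality holds for C1 and C4; the remaining constraints have slack.

C1 and C4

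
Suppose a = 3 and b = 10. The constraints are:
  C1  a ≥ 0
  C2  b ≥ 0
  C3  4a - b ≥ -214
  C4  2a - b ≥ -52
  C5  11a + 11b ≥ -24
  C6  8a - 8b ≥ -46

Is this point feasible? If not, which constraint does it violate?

not feasible — violates C6

Constraint C6: 8a - 8b = -56, which is not ≥ -46. All other constraints are satisfied.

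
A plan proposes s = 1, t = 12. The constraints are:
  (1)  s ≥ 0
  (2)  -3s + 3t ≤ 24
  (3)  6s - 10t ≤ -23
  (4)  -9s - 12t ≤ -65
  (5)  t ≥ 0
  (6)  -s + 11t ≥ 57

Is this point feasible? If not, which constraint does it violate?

Constraint (2): -3s + 3t = 33, which is not ≤ 24. All other constraints are satisfied.

not feasible — violates (2)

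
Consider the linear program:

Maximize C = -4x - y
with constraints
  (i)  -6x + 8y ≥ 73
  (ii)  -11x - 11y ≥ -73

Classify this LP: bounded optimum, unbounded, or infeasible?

From the feasible point (-219/154, 1241/154), moving in the direction (-11, 11) keeps every constraint satisfied while C increases without bound.

unbounded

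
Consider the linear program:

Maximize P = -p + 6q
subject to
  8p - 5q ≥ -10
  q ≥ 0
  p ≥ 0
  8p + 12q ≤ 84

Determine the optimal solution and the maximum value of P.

p = 75/34, q = 94/17, maximum P = 1053/34

Corner points and P = -p + 6q:
  (0, 2) → P = 12
  (75/34, 94/17) → P = 1053/34
  (0, 0) → P = 0
  (21/2, 0) → P = -21/2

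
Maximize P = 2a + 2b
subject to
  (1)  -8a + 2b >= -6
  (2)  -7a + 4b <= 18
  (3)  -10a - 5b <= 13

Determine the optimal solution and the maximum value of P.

a = 10/3, b = 31/3, maximum P = 82/3

Feasible corners and P = 2a + 2b:
  (10/3, 31/3) → P = 82/3
  (1/15, -41/15) → P = -16/3
  (-142/75, 89/75) → P = -106/75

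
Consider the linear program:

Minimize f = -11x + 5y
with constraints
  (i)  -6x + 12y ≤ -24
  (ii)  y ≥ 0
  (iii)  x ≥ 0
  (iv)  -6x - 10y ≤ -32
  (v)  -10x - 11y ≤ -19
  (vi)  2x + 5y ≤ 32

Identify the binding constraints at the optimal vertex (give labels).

Extreme points and f = -11x + 5y:
  (52/11, 4/11) → f = -552/11
  (28/3, 8/3) → f = -268/3
  (16/3, 0) → f = -176/3
  (16, 0) → f = -176

The minimum is at (16, 0). Substituting into each constraint, equality holds for (ii) and (vi); the remaining constraints have slack.

(ii) and (vi)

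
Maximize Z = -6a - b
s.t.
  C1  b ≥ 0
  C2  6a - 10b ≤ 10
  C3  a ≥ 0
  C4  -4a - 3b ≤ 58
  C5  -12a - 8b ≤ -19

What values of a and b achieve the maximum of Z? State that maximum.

a = 0, b = 19/8, maximum Z = -19/8

Corner points and Z = -6a - b:
  (5/3, 0) → Z = -10
  (19/12, 0) → Z = -19/2
  (0, 19/8) → Z = -19/8
The feasible region is unbounded (it extends along (0, 1), (5, 3)), but Z strictly decreases along every unbounded feasible direction, so there is no improving ray and the maximum is attained at a vertex.

The optimum lies where a = 0 and -12a - 8b = -19.
Solving simultaneously gives a = 0, b = 19/8.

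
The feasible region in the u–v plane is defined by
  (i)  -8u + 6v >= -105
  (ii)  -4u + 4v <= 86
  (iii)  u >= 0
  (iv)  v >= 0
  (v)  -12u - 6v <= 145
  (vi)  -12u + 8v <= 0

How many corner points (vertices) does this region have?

Intersecting each pair of boundary lines and keeping only the points that satisfy every inequality leaves:
  (117, 277/2)
  (105/8, 0)
  (43, 129/2)
  (0, 0)

4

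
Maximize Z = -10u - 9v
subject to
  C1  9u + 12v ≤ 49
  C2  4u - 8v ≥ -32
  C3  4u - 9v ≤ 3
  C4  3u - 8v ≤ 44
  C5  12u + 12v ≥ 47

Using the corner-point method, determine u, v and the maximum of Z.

u = -1/18, v = 143/36, maximum Z = -1267/36

Feasible corners and Z = -10u - 9v:
  (1/15, 121/30) → Z = -1109/30
  (159/43, 169/129) → Z = -2097/43
  (-1/18, 143/36) → Z = -1267/36
  (153/52, 38/39) → Z = -993/26

The optimum lies where 4u - 8v = -32 and 12u + 12v = 47.
Solving simultaneously gives u = -1/18, v = 143/36.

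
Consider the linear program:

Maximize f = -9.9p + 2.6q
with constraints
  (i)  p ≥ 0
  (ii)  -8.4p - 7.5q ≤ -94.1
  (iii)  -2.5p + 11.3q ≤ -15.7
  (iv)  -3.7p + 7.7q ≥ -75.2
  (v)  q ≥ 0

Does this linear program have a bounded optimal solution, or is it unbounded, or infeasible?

Corner points and f = -9.9p + 2.6q:
  (118108/11367, 10337/11367) → f = -1142393/11367
  (941/84, 0) → f = -31053/280
  (72887/2256, 12991/2256) → f = -6878047/22560
  (752/37, 0) → f = -37224/185
The feasible region has finitely many vertices and no improving ray; the maximum is -1142393/11367 at (118108/11367, 10337/11367).

bounded optimum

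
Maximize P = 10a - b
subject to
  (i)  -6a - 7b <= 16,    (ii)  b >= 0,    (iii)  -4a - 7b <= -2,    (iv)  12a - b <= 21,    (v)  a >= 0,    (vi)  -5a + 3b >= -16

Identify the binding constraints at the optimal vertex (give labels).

Corner points and P = 10a - b:
  (1/2, 0) → P = 5
  (7/4, 0) → P = 35/2
  (0, 2/7) → P = -2/7
The feasible region is unbounded (it extends along (0, 1), (1, 12)), but P strictly decreases along every unbounded feasible direction, so there is no improving ray and the maximum is attained at a vertex.

The maximum is at (7/4, 0). Substituting into each constraint, equality holds for (ii) and (iv); the remaining constraints have slack.

(ii) and (iv)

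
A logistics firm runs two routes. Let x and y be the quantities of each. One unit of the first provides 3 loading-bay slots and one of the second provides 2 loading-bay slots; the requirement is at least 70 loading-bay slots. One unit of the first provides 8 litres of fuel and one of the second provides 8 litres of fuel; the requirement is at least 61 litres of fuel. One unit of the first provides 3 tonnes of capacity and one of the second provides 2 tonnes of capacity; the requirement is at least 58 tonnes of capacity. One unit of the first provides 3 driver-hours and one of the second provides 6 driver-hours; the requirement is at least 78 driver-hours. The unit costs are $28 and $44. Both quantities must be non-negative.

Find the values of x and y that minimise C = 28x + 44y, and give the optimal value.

Vertices and C = 28x + 44y:
  (0, 35) → C = 1540
  (26, 0) → C = 728
  (22, 2) → C = 704
The feasible region is unbounded (it extends along (0, 1), (1, 0)), but C strictly increases along every unbounded feasible direction, so there is no improving ray and the minimum is attained at a vertex.

The binding constraints are 3x + 2y = 70 and 3x + 6y = 78.
Solving simultaneously gives x = 22, y = 2.

x = 22, y = 2, minimum C = 704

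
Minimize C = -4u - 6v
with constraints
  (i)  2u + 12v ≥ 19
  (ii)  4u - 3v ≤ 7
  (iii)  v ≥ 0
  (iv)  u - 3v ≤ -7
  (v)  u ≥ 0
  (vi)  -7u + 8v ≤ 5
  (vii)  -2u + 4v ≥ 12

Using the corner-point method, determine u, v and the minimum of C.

Vertices and C = -4u - 6v:
  (71/11, 69/11) → C = -698/11
  (32/5, 31/5) → C = -314/5
  (19/3, 37/6) → C = -187/3

At the optimal vertex, 4u - 3v = 7 and -7u + 8v = 5.
Solving simultaneously gives u = 71/11, v = 69/11.

u = 71/11, v = 69/11, minimum C = -698/11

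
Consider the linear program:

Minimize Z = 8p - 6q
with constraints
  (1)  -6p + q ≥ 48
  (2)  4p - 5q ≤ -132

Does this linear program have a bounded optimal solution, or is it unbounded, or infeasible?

From the feasible point (-54/13, 300/13), moving in the direction (1, 6) keeps every constraint satisfied while Z decreases without bound.

unbounded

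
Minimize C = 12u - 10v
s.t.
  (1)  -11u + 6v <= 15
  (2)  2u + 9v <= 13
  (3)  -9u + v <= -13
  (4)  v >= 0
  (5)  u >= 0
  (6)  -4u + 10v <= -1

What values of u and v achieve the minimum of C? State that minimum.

u = 3/2, v = 1/2, minimum C = 13

Corner points and C = 12u - 10v:
  (13/2, 0) → C = 78
  (139/56, 25/28) → C = 146/7
  (13/9, 0) → C = 52/3
  (3/2, 1/2) → C = 13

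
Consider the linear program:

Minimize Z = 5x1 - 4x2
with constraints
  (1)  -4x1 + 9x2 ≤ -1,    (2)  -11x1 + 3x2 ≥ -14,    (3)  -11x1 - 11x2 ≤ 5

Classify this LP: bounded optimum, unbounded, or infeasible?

Corner points and Z = 5x1 - 4x2:
  (41/29, 15/29) → Z = 5
  (-34/143, -31/143) → Z = -46/143
  (139/154, -19/14) → Z = 1531/154
The feasible region has finitely many vertices and no improving ray; the minimum is -46/143 at (-34/143, -31/143).

bounded optimum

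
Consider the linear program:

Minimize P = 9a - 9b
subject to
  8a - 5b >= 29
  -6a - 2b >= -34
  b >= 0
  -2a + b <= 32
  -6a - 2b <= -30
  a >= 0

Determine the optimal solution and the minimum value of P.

a = 114/23, b = 49/23, minimum P = 585/23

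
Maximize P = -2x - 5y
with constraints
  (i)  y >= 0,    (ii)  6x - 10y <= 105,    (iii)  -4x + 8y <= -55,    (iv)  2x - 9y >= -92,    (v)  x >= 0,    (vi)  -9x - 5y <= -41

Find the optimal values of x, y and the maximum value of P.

Feasible corners and P = -2x - 5y:
  (35/2, 0) → P = -35
  (55/4, 0) → P = -55/2
  (145/4, 45/4) → P = -515/4

The binding constraints are y = 0 and -4x + 8y = -55.
Solving simultaneously gives x = 55/4, y = 0.

x = 55/4, y = 0, maximum P = -55/2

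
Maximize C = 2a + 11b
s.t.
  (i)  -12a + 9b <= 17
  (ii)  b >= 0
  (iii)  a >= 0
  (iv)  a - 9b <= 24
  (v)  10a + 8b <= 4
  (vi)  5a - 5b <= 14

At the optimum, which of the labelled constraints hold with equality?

(iii) and (v)

Feasible corners and C = 2a + 11b:
  (0, 0) → C = 0
  (2/5, 0) → C = 4/5
  (0, 1/2) → C = 11/2

The maximum is at (0, 1/2). Substituting into each constraint, equality holds for (iii) and (v); the remaining constraints have slack.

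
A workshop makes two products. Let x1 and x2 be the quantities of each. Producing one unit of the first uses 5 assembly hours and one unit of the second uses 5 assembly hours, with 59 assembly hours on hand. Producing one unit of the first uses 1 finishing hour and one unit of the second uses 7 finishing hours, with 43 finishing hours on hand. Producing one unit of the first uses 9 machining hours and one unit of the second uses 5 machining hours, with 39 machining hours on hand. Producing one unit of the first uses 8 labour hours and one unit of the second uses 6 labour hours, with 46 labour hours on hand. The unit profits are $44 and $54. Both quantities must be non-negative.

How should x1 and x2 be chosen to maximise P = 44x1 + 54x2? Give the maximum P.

Corner points and P = 44x1 + 54x2:
  (0, 0) → P = 0
  (0, 43/7) → P = 2322/7
  (13/3, 0) → P = 572/3
  (1, 6) → P = 368

At the optimal vertex, x1 + 7x2 = 43 and 9x1 + 5x2 = 39.
Solving simultaneously gives x1 = 1, x2 = 6.

x1 = 1, x2 = 6, maximum P = 368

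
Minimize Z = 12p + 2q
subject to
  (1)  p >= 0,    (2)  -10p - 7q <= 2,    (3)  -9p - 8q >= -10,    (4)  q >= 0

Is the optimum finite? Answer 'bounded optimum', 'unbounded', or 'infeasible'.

Extreme points and Z = 12p + 2q:
  (0, 5/4) → Z = 5/2
  (0, 0) → Z = 0
  (10/9, 0) → Z = 40/3
The feasible region has finitely many vertices and no improving ray; the minimum is 0 at (0, 0).

bounded optimum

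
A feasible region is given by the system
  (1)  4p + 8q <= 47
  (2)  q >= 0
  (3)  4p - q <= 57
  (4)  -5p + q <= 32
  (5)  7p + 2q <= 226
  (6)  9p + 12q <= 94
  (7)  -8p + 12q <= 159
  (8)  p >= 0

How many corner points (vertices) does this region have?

Of the 28 pairwise boundary intersections, those satisfying every inequality are:
  (47/6, 47/24)
  (0, 47/8)
  (94/9, 0)
  (0, 0)

4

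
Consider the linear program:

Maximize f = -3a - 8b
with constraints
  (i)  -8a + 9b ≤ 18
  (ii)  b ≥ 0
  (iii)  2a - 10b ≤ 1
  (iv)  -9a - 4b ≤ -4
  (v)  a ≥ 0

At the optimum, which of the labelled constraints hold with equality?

Corner points and f = -3a - 8b:
  (0, 2) → f = -16
  (1/2, 0) → f = -3/2
  (4/9, 0) → f = -4/3
  (0, 1) → f = -8
The feasible region is unbounded (it extends along (5, 1), (9, 8)), but f strictly decreases along every unbounded feasible direction, so there is no improving ray and the maximum is attained at a vertex.

The maximum is at (4/9, 0). Substituting into each constraint, equality holds for (ii) and (iv); the remaining constraints have slack.

(ii) and (iv)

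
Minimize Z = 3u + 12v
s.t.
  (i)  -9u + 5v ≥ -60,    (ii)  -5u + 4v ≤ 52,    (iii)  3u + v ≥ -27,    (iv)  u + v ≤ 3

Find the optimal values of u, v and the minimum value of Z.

The optimum lies where -9u + 5v = -60 and 3u + v = -27.
Solving simultaneously gives u = -25/8, v = -141/8.

u = -25/8, v = -141/8, minimum Z = -1767/8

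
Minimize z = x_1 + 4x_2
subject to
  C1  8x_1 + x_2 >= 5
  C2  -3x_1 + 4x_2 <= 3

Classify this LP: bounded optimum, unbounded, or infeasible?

From the feasible point (17/35, 39/35), moving in the direction (1, -8) keeps every constraint satisfied while z decreases without bound.

unbounded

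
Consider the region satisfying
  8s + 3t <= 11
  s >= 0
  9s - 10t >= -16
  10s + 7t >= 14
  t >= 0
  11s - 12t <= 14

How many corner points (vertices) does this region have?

The feasible vertices (each the meet of two boundaries and inside every other half-plane) are:
  (62/107, 227/107)
  (35/26, 1/13)
  (28/163, 286/163)

3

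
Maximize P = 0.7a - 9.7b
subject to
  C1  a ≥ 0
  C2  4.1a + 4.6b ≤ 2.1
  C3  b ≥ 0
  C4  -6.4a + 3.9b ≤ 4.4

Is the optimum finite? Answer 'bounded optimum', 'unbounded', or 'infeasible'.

Extreme points and P = 0.7a - 9.7b:
  (0, 21/46) → P = -2037/460
  (0, 0) → P = 0
  (21/41, 0) → P = 147/410
The feasible region has finitely many vertices and no improving ray; the maximum is 147/410 at (21/41, 0).

bounded optimum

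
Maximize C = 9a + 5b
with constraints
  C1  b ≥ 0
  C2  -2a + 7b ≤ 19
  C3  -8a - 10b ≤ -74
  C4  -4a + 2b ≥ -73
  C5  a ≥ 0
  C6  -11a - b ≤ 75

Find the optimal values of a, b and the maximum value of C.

a = 183/8, b = 37/4, maximum C = 2017/8

The binding constraints are -2a + 7b = 19 and -4a + 2b = -73.
Solving simultaneously gives a = 183/8, b = 37/4.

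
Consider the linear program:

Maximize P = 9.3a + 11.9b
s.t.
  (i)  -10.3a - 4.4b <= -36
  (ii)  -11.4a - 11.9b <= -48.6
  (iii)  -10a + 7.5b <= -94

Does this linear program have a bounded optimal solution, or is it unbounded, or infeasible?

From the feasible point (14831/2045, -5856/2045), moving in the direction (7.5, 10) keeps every constraint satisfied while P increases without bound.

unbounded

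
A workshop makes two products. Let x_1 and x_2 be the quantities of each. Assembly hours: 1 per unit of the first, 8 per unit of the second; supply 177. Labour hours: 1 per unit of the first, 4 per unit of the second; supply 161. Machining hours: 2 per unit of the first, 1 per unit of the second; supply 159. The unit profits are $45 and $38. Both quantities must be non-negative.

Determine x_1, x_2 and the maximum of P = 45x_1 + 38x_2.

x_1 = 73, x_2 = 13, maximum P = 3779

The binding constraints are x_1 + 8x_2 = 177 and 2x_1 + x_2 = 159.
Solving simultaneously gives x_1 = 73, x_2 = 13.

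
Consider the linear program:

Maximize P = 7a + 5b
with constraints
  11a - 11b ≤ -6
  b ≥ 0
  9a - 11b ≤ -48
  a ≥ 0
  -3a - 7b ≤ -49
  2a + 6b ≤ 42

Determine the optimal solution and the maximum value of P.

At the optimal vertex, 9a - 11b = -48 and 2a + 6b = 42.
Solving simultaneously gives a = 87/38, b = 237/38.

a = 87/38, b = 237/38, maximum P = 897/19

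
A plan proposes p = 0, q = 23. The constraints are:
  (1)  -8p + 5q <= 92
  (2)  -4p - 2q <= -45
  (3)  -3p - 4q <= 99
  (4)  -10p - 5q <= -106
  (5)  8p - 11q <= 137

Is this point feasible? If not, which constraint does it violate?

Constraint (1): -8p + 5q = 115, which is not ≤ 92. All other constraints are satisfied.

not feasible — violates (1)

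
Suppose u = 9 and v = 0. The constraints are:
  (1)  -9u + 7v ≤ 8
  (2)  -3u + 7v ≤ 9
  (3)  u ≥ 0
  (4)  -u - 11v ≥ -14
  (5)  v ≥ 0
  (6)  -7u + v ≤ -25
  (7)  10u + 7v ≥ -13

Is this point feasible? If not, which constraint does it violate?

(1): -81 ≤ 8 ✓
(2): -27 ≤ 9 ✓
(3): 9 ≥ 0 ✓
(4): -9 ≥ -14 ✓
(5): 0 ≥ 0 ✓
(6): -63 ≤ -25 ✓
(7): 90 ≥ -13 ✓

feasible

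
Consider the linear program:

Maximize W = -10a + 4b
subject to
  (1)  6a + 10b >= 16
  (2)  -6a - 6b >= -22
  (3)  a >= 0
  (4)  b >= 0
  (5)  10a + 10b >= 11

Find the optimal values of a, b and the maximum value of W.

a = 0, b = 11/3, maximum W = 44/3

Extreme points and W = -10a + 4b:
  (0, 8/5) → W = 32/5
  (8/3, 0) → W = -80/3
  (0, 11/3) → W = 44/3
  (11/3, 0) → W = -110/3

The binding constraints are -6a - 6b = -22 and a = 0.
Solving simultaneously gives a = 0, b = 11/3.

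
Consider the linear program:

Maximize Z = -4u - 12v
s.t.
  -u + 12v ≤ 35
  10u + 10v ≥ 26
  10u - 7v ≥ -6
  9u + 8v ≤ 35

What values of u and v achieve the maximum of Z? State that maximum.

u = 71/5, v = -58/5, maximum Z = 412/5

The optimum lies where 10u + 10v = 26 and 9u + 8v = 35.
Solving simultaneously gives u = 71/5, v = -58/5.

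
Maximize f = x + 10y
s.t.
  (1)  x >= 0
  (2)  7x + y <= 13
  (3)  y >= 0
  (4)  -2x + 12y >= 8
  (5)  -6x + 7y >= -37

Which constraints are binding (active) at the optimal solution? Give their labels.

Feasible corners and f = x + 10y:
  (0, 13) → f = 130
  (0, 2/3) → f = 20/3
  (74/43, 41/43) → f = 484/43

The maximum is at (0, 13). Substituting into each constraint, equality holds for (1) and (2); the remaining constraints have slack.

(1) and (2)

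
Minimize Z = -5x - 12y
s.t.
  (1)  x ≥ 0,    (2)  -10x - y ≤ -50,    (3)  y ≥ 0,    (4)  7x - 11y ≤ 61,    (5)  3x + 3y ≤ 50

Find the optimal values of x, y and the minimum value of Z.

x = 100/27, y = 350/27, minimum Z = -4700/27

Feasible corners and Z = -5x - 12y:
  (5, 0) → Z = -25
  (100/27, 350/27) → Z = -4700/27
  (61/7, 0) → Z = -305/7
  (733/54, 167/54) → Z = -5669/54

The optimum lies where -10x - y = -50 and 3x + 3y = 50.
Solving simultaneously gives x = 100/27, y = 350/27.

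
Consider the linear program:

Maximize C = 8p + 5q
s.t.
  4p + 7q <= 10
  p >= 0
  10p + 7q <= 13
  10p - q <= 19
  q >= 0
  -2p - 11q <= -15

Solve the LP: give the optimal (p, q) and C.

Corner points and C = 8p + 5q:
  (0, 10/7) → C = 50/7
  (1/6, 4/3) → C = 8
  (0, 15/11) → C = 75/11

The binding constraints are 4p + 7q = 10 and -2p - 11q = -15.
Solving simultaneously gives p = 1/6, q = 4/3.

p = 1/6, q = 4/3, maximum C = 8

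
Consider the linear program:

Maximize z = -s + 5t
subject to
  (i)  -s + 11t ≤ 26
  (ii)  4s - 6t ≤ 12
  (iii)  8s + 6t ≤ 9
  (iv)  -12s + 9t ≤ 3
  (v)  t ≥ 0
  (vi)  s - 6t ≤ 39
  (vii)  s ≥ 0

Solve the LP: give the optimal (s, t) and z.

s = 7/16, t = 11/12, maximum z = 199/48

Feasible corners and z = -s + 5t:
  (7/16, 11/12) → z = 199/48
  (9/8, 0) → z = -9/8
  (0, 1/3) → z = 5/3
  (0, 0) → z = 0

The binding constraints are 8s + 6t = 9 and -12s + 9t = 3.
Solving simultaneously gives s = 7/16, t = 11/12.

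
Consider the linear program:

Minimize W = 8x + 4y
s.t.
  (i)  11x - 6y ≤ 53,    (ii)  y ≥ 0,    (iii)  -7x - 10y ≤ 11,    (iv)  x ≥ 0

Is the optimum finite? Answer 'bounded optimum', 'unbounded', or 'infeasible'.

bounded optimum

Corner points and W = 8x + 4y:
  (53/11, 0) → W = 424/11
  (0, 0) → W = 0
The feasible region has finitely many vertices and no improving ray; the minimum is 0 at (0, 0).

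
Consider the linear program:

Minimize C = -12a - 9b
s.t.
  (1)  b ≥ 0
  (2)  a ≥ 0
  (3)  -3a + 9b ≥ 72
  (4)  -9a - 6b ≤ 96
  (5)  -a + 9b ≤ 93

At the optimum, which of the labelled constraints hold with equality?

(3) and (5)

Vertices and C = -12a - 9b:
  (0, 8) → C = -72
  (0, 31/3) → C = -93
  (21/2, 23/2) → C = -459/2

The minimum is at (21/2, 23/2). Substituting into each constraint, equality holds for (3) and (5); the remaining constraints have slack.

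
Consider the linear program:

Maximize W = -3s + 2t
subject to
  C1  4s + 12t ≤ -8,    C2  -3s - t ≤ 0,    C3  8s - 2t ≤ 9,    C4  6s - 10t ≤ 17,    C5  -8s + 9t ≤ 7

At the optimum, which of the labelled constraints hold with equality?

C1 and C2

Extreme points and W = -3s + 2t:
  (1/4, -3/4) → W = -9/4
  (23/26, -25/26) → W = -119/26
  (17/36, -17/12) → W = -17/4
  (14/17, -41/34) → W = -83/17

The maximum is at (1/4, -3/4). Substituting into each constraint, equality holds for C1 and C2; the remaining constraints have slack.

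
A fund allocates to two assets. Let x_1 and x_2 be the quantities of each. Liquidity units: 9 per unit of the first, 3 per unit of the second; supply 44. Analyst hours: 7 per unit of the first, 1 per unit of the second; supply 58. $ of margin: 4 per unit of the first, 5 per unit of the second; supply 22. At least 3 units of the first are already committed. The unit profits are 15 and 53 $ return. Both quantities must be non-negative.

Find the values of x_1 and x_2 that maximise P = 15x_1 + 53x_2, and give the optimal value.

Feasible corners and P = 15x_1 + 53x_2:
  (44/9, 0) → P = 220/3
  (3, 0) → P = 45
  (14/3, 2/3) → P = 316/3
  (3, 2) → P = 151

The binding constraints are 4x_1 + 5x_2 = 22 and x_1 = 3.
Solving simultaneously gives x_1 = 3, x_2 = 2.

x_1 = 3, x_2 = 2, maximum P = 151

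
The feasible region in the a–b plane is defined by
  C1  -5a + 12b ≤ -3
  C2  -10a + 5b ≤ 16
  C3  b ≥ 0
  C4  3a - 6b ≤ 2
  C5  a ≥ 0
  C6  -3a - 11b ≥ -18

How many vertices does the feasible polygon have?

3

Intersecting each pair of boundary lines and keeping only the points that satisfy every inequality leaves:
  (3/5, 0)
  (1, 1/6)
  (2/3, 0)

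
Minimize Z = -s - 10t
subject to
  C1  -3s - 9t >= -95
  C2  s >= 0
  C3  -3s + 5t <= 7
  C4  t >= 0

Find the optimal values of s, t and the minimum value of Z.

s = 206/21, t = 51/7, minimum Z = -248/3

Corner points and Z = -s - 10t:
  (206/21, 51/7) → Z = -248/3
  (95/3, 0) → Z = -95/3
  (0, 7/5) → Z = -14
  (0, 0) → Z = 0

The optimum lies where -3s - 9t = -95 and -3s + 5t = 7.
Solving simultaneously gives s = 206/21, t = 51/7.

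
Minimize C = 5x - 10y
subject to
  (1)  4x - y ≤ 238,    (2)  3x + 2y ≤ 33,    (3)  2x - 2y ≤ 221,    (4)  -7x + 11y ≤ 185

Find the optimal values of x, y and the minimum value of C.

x = -7/47, y = 786/47, minimum C = -7895/47

Feasible corners and C = 5x - 10y:
  (509/11, -582/11) → C = 8365/11
  (85/2, -68) → C = 1785/2
  (-7/47, 786/47) → C = -7895/47
The feasible region is unbounded (it extends along (-1, -1), (-11, -7)), but C strictly increases along every unbounded feasible direction, so there is no improving ray and the minimum is attained at a vertex.

The binding constraints are 3x + 2y = 33 and -7x + 11y = 185.
Solving simultaneously gives x = -7/47, y = 786/47.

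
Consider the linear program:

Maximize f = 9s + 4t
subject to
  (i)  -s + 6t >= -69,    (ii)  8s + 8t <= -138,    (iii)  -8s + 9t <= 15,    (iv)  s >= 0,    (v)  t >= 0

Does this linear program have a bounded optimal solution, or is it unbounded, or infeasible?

The boundaries -s + 6t = -69 and t = 0 meet at (69, 0), but that point violates 8s + 8t ≤ -138. Every candidate vertex is excluded by some other constraint, so the feasible region is empty.

infeasible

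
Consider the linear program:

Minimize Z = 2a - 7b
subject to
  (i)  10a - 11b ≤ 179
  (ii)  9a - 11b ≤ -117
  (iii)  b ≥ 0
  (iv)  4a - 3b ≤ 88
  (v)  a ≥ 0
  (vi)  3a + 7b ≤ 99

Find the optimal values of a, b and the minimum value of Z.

Corner points and Z = 2a - 7b:
  (0, 117/11) → Z = -819/11
  (45/16, 207/16) → Z = -1359/16
  (0, 99/7) → Z = -99

The binding constraints are a = 0 and 3a + 7b = 99.
Solving simultaneously gives a = 0, b = 99/7.

a = 0, b = 99/7, minimum Z = -99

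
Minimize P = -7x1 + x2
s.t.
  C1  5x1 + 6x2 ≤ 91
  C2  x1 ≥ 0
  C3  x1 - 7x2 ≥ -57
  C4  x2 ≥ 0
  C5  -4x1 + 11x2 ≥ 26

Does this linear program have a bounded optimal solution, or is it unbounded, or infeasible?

Feasible corners and P = -7x1 + x2:
  (295/41, 376/41) → P = -1689/41
  (845/79, 494/79) → P = -5421/79
  (0, 57/7) → P = 57/7
  (0, 26/11) → P = 26/11
The feasible region has finitely many vertices and no improving ray; the minimum is -5421/79 at (845/79, 494/79).

bounded optimum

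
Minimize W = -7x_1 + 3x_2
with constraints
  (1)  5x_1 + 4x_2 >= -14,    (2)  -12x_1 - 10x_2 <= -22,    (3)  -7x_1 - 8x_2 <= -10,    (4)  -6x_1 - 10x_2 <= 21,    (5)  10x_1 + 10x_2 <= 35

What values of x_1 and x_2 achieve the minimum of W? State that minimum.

x_1 = 14, x_2 = -21/2, minimum W = -259/2

Feasible corners and W = -7x_1 + 3x_2:
  (38/13, -17/13) → W = -317/13
  (-13/2, 10) → W = 151/2
  (134/11, -207/22) → W = -227/2
  (14, -21/2) → W = -259/2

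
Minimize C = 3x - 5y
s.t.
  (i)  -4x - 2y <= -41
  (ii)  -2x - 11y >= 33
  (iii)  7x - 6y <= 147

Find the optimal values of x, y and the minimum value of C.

x = 517/40, y = -107/20, minimum C = 2621/40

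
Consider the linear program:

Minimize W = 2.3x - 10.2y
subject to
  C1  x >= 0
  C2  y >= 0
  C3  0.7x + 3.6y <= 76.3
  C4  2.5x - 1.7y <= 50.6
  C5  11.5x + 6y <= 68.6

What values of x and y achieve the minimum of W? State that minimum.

x = 0, y = 343/30, minimum W = -5831/50

Feasible corners and W = 2.3x - 10.2y:
  (0, 0) → W = 0
  (0, 343/30) → W = -5831/50
  (686/115, 0) → W = 343/25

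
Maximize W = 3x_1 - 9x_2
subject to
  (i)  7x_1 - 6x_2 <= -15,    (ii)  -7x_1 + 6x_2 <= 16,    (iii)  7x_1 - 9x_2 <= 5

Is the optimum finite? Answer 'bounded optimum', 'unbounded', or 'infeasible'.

Vertices and W = 3x_1 - 9x_2:
  (-55/7, -20/3) → W = 255/7
  (-58/7, -7) → W = 267/7
The feasible region has finitely many vertices and no improving ray; the maximum is 267/7 at (-58/7, -7).

bounded optimum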